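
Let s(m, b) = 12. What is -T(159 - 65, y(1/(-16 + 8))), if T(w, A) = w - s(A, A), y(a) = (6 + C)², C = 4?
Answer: -82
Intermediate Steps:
y(a) = 100 (y(a) = (6 + 4)² = 10² = 100)
T(w, A) = -12 + w (T(w, A) = w - 1*12 = w - 12 = -12 + w)
-T(159 - 65, y(1/(-16 + 8))) = -(-12 + (159 - 65)) = -(-12 + 94) = -1*82 = -82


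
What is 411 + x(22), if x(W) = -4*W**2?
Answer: -1525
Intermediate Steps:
411 + x(22) = 411 - 4*22**2 = 411 - 4*484 = 411 - 1936 = -1525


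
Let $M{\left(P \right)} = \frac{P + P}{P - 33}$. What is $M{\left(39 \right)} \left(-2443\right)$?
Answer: $-31759$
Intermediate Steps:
$M{\left(P \right)} = \frac{2 P}{-33 + P}$
$M{\left(39 \right)} \left(-2443\right) = 2 \cdot 39 \frac{1}{-33 + 39} \left(-2443\right) = 2 \cdot 39 \cdot \frac{1}{6} \left(-2443\right) = 13 \left(-2443\right) = -31759$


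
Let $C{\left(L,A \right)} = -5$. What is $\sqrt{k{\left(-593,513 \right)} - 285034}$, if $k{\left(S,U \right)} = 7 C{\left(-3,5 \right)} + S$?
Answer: $i \sqrt{285662} \approx 534.47 i$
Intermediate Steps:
$k{\left(S,U \right)} = -35 + S$ ($k{\left(S,U \right)} = 7 \left(-5\right) + S = -35 + S$)
$\sqrt{k{\left(-593,513 \right)} - 285034} = \sqrt{\left(-35 - 593\right) - 285034} = \sqrt{-628 - 285034} = \sqrt{-285662} = i \sqrt{285662}$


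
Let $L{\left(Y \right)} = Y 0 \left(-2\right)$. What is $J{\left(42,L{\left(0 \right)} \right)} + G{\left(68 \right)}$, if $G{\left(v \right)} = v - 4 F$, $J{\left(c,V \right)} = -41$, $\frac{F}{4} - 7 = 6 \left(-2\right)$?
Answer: $107$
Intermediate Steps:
$F = -20$ ($F = 28 + 4 \cdot 6 \left(-2\right) = 28 + 4 \left(-12\right) = 28 - 48 = -20$)
$L{\left(Y \right)} = 0$ ($L{\left(Y \right)} = 0 \left(-2\right) = 0$)
$G{\left(v \right)} = 80 + v$ ($G{\left(v \right)} = v - -80 = v + 80 = 80 + v$)
$J{\left(42,L{\left(0 \right)} \right)} + G{\left(68 \right)} = -41 + \left(80 + 68\right) = -41 + 148 = 107$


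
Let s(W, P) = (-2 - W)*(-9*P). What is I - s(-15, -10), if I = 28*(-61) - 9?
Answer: -2887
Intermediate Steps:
s(W, P) = -9*P*(-2 - W)
I = -1717 (I = -1708 - 9 = -1717)
I - s(-15, -10) = -1717 - 9*(-10)*(2 - 15) = -1717 - 9*(-10)*(-13) = -1717 - 1*1170 = -1717 - 1170 = -2887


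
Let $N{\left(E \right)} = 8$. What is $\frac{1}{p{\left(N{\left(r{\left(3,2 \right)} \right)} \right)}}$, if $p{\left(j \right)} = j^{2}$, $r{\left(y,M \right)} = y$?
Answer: $\frac{1}{64} \approx 0.015625$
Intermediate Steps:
$\frac{1}{p{\left(N{\left(r{\left(3,2 \right)} \right)} \right)}} = \frac{1}{8^{2}} = \frac{1}{64}$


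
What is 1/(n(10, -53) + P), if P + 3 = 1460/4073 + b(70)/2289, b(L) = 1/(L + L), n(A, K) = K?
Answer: -1305233580/72625204807 ≈ -0.017972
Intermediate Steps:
b(L) = 1/(2*L)
P = -3447825067/1305233580 (P = -3 + (1460/4073 + ((1/2)/70)/2289) = -3 + (1460*(1/4073) + ((1/2)*(1/70))*(1/2289)) = -3 + (1460/4073 + (1/140)*(1/2289)) = -3 + (1460/4073 + 1/320460) = -3 + 467875673/1305233580 = -3447825067/1305233580 ≈ -2.6415)
1/(n(10, -53) + P) = 1/(-53 - 3447825067/1305233580) = 1/(-72625204807/1305233580) = -1305233580/72625204807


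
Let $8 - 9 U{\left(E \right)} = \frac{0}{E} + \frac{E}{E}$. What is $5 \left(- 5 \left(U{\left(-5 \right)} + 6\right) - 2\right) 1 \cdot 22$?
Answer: $- \frac{35530}{9} \approx -3947.8$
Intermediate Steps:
$U{\left(E \right)} = \frac{7}{9}$ ($U{\left(E \right)} = \frac{8}{9} - \frac{\frac{0}{E} + \frac{E}{E}}{9} = \frac{8}{9} - \frac{0 + 1}{9} = \frac{8}{9} - \frac{1}{9} = \frac{7}{9}$)
$5 \left(- 5 \left(U{\left(-5 \right)} + 6\right) - 2\right) 1 \cdot 22 = 5 \left(- 5 \left(\frac{7}{9} + 6\right) - 2\right) 1 \cdot 22 = 5 \left(\left(-5\right) \frac{61}{9} - 2\right) 1 \cdot 22 = 5 \left(- \frac{305}{9} - 2\right) 1 \cdot 22 = 5 \left(\left(- \frac{323}{9}\right) 1\right) 22 = 5 \left(- \frac{323}{9}\right) 22 = \left(- \frac{1615}{9}\right) 22 = - \frac{35530}{9}$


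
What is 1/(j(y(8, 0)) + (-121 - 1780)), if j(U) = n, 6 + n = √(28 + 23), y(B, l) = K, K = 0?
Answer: -1907/3636598 - √51/3636598 ≈ -0.00052635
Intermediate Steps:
y(B, l) = 0
n = -6 + √51 (n = -6 + √(28 + 23) = -6 + √51 ≈ 1.1414)
j(U) = -6 + √51
1/(j(y(8, 0)) + (-121 - 1780)) = 1/((-6 + √51) + (-121 - 1780)) = 1/((-6 + √51) - 1901) = 1/(-1907 + √51)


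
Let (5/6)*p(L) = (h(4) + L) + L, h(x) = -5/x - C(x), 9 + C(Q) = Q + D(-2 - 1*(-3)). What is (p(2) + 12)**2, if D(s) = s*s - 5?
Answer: 68121/100 ≈ 681.21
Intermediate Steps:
D(s) = -5 + s**2 (D(s) = s**2 - 5 = -5 + s**2)
C(Q) = -13 + Q (C(Q) = -9 + (Q + (-5 + (-2 - 1*(-3))**2)) = -9 + (Q + (-5 + (-2 + 3)**2)) = -9 + (Q + (-5 + 1**2)) = -9 + (Q + (-5 + 1)) = -9 + (Q - 4) = -9 + (-4 + Q) = -13 + Q)
h(x) = 13 - x - 5/x (h(x) = -5/x - (-13 + x) = -5/x + (13 - x) = 13 - x - 5/x)
p(L) = 93/10 + 12*L/5 (p(L) = 6*(((13 - 1*4 - 5/4) + L) + L)/5 = 6*(((13 - 4 - 5*1/4) + L) + L)/5 = 6*(((13 - 4 - 5/4) + L) + L)/5 = 6*((31/4 + L) + L)/5 = 6*(31/4 + 2*L)/5 = 93/10 + 12*L/5)
(p(2) + 12)**2 = ((93/10 + (12/5)*2) + 12)**2 = ((93/10 + 24/5) + 12)**2 = (141/10 + 12)**2 = (261/10)**2 = 68121/100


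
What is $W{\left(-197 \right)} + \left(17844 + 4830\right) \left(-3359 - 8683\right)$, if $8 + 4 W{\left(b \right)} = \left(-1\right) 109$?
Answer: $- \frac{1092161349}{4} \approx -2.7304 \cdot 10^{8}$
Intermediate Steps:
$W{\left(b \right)} = - \frac{117}{4}$ ($W{\left(b \right)} = -2 + \frac{\left(-1\right) 109}{4} = -2 + \frac{1}{4} \left(-109\right) = -2 - \frac{109}{4} = - \frac{117}{4}$)
$W{\left(-197 \right)} + \left(17844 + 4830\right) \left(-3359 - 8683\right) = - \frac{117}{4} + \left(17844 + 4830\right) \left(-3359 - 8683\right) = - \frac{117}{4} + 22674 \left(-12042\right) = - \frac{117}{4} - 273040308 = - \frac{1092161349}{4}$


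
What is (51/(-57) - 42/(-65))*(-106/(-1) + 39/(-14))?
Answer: -88723/3458 ≈ -25.657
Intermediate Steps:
(51/(-57) - 42/(-65))*(-106/(-1) + 39/(-14)) = (51*(-1/57) - 42*(-1/65))*(-106*(-1) + 39*(-1/14)) = (-17/19 + 42/65)*(106 - 39/14) = -307/1235*1445/14 = -88723/3458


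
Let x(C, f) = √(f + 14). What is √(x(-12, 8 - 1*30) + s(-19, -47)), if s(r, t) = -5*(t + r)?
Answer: √(330 + 2*I*√2) ≈ 18.166 + 0.07785*I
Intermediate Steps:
x(C, f) = √(14 + f)
s(r, t) = -5*r - 5*t (s(r, t) = -5*(r + t) = -5*r - 5*t)
√(x(-12, 8 - 1*30) + s(-19, -47)) = √(√(14 + (8 - 1*30)) + (-5*(-19) - 5*(-47))) = √(√(14 + (8 - 30)) + (95 + 235)) = √(√(14 - 22) + 330) = √(√(-8) + 330) = √(2*I*√2 + 330) = √(330 + 2*I*√2)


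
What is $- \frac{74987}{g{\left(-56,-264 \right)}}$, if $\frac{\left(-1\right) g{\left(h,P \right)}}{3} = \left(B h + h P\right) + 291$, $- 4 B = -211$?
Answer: $\frac{4411}{2139} \approx 2.0622$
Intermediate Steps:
$B = \frac{211}{4}$ ($B = \left(- \frac{1}{4}\right) \left(-211\right) = \frac{211}{4} \approx 52.75$)
$g{\left(h,P \right)} = -873 - \frac{633 h}{4} - 3 P h$ ($g{\left(h,P \right)} = - 3 \left(\left(\frac{211 h}{4} + h P\right) + 291\right) = - 3 \left(\left(\frac{211 h}{4} + P h\right) + 291\right) = - 3 \left(291 + \frac{211 h}{4} + P h\right) = -873 - \frac{633 h}{4} - 3 P h$)
$- \frac{74987}{g{\left(-56,-264 \right)}} = - \frac{74987}{-873 - -8862 - \left(-792\right) \left(-56\right)} = - \frac{74987}{-873 + 8862 - 44352} = - \frac{74987}{-36363} = \left(-74987\right) \left(- \frac{1}{36363}\right) = \frac{4411}{2139}$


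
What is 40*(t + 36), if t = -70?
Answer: -1360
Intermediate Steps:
40*(t + 36) = 40*(-70 + 36) = 40*(-34) = -1360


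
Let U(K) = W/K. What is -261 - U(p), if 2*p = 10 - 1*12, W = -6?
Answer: -267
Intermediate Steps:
p = -1 (p = (10 - 1*12)/2 = (10 - 12)/2 = (1/2)*(-2) = -1)
U(K) = -6/K
-261 - U(p) = -261 - (-6)/(-1) = -261 - (-6)*(-1) = -261 - 1*6 = -261 - 6 = -267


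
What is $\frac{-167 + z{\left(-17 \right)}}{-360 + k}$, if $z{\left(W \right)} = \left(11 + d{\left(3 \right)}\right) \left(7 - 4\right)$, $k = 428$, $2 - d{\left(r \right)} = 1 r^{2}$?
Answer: $- \frac{155}{68} \approx -2.2794$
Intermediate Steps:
$d{\left(r \right)} = 2 - r^{2}$ ($d{\left(r \right)} = 2 - 1 r^{2} = 2 - r^{2}$)
$z{\left(W \right)} = 12$ ($z{\left(W \right)} = \left(11 + \left(2 - 3^{2}\right)\right) \left(7 - 4\right) = \left(11 + \left(2 - 9\right)\right) 3 = \left(11 - 7\right) 3 = 4 \cdot 3 = 12$)
$\frac{-167 + z{\left(-17 \right)}}{-360 + k} = \frac{-167 + 12}{-360 + 428} = - \frac{155}{68}$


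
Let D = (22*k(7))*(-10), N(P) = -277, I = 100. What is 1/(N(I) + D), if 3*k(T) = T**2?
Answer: -3/11611 ≈ -0.00025838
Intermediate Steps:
k(T) = T**2/3
D = -10780/3 (D = (22*((1/3)*7**2))*(-10) = (22*((1/3)*49))*(-10) = (22*(49/3))*(-10) = (1078/3)*(-10) = -10780/3 ≈ -3593.3)
1/(N(I) + D) = 1/(-277 - 10780/3) = 1/(-11611/3) = -3/11611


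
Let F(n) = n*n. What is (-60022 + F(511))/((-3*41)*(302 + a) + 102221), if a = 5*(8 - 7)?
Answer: 201099/64460 ≈ 3.1197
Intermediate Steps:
F(n) = n**2
a = 5 (a = 5*1 = 5)
(-60022 + F(511))/((-3*41)*(302 + a) + 102221) = (-60022 + 511**2)/((-3*41)*(302 + 5) + 102221) = (-60022 + 261121)/(-123*307 + 102221) = 201099/(-37761 + 102221) = 201099/64460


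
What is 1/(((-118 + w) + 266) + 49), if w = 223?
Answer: 1/420 ≈ 0.0023810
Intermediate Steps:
1/(((-118 + w) + 266) + 49) = 1/(((-118 + 223) + 266) + 49) = 1/((105 + 266) + 49) = 1/(371 + 49) = 1/420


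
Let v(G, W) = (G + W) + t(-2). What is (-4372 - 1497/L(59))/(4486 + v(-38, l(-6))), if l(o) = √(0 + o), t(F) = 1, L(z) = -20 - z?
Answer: -509990353/521231651 + 343891*I*√6/1563694953 ≈ -0.97843 + 0.0005387*I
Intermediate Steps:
l(o) = √o
v(G, W) = 1 + G + W (v(G, W) = (G + W) + 1 = 1 + G + W)
(-4372 - 1497/L(59))/(4486 + v(-38, l(-6))) = (-4372 - 1497/(-20 - 1*59))/(4486 + (1 - 38 + √(-6))) = (-4372 - 1497/(-20 - 59))/(4486 + (1 - 38 + I*√6)) = (-4372 - 1497/(-79))/(4486 + (-37 + I*√6)) = (-4372 - 1497*(-1/79))/(4449 + I*√6) = (-4372 + 1497/79)/(4449 + I*√6) = -343891/(79*(4449 + I*√6))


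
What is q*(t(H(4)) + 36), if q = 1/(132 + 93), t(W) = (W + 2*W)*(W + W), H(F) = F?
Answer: 44/75 ≈ 0.58667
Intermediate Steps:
t(W) = 6*W**2 (t(W) = (3*W)*(2*W) = 6*W**2)
q = 1/225 ≈ 0.0044444
q*(t(H(4)) + 36) = (6*4**2 + 36)/225 = (6*16 + 36)/225 = (96 + 36)/225 = (1/225)*132 = 44/75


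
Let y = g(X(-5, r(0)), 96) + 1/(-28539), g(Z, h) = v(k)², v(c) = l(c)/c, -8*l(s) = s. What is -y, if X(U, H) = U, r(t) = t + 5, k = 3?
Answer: -28475/1826496 ≈ -0.015590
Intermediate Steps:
l(s) = -s/8
r(t) = 5 + t
v(c) = -⅛ (v(c) = (-c/8)/c = -⅛)
g(Z, h) = 1/64 (g(Z, h) = (-⅛)² = 1/64)
y = 28475/1826496 (y = 1/64 + 1/(-28539) = 1/64 - 1/28539 = 28475/1826496 ≈ 0.015590)
-y = -1*28475/1826496 = -28475/1826496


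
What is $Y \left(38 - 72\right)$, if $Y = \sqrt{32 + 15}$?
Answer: $- 34 \sqrt{47} \approx -233.09$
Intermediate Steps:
$Y = \sqrt{47} \approx 6.8557$
$Y \left(38 - 72\right) = \sqrt{47} \left(38 - 72\right) = \sqrt{47} \left(-34\right) = - 34 \sqrt{47}$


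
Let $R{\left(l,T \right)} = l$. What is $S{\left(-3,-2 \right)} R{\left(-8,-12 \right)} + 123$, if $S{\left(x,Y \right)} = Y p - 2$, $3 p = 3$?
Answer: $155$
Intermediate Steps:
$p = 1$ ($p = \frac{1}{3} \cdot 3 = 1$)
$S{\left(x,Y \right)} = -2 + Y$ ($S{\left(x,Y \right)} = Y 1 - 2 = Y - 2 = -2 + Y$)
$S{\left(-3,-2 \right)} R{\left(-8,-12 \right)} + 123 = \left(-2 - 2\right) \left(-8\right) + 123 = \left(-4\right) \left(-8\right) + 123 = 32 + 123 = 155$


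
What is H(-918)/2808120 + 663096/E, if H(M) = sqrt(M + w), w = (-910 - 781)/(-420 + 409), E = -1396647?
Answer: -31576/66507 + I*sqrt(92477)/30889320 ≈ -0.47478 + 9.8448e-6*I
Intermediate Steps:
w = 1691/11 (w = -1691/(-11) = -1691*(-1/11) = 1691/11 ≈ 153.73)
H(M) = sqrt(1691/11 + M) (H(M) = sqrt(M + 1691/11) = sqrt(1691/11 + M))
H(-918)/2808120 + 663096/E = (sqrt(18601 + 121*(-918))/11)/2808120 + 663096/(-1396647) = (sqrt(18601 - 111078)/11)*(1/2808120) + 663096*(-1/1396647) = (sqrt(-92477)/11)*(1/2808120) - 31576/66507 = ((I*sqrt(92477))/11)*(1/2808120) - 31576/66507 = (I*sqrt(92477)/11)*(1/2808120) - 31576/66507 = I*sqrt(92477)/30889320 - 31576/66507 = -31576/66507 + I*sqrt(92477)/30889320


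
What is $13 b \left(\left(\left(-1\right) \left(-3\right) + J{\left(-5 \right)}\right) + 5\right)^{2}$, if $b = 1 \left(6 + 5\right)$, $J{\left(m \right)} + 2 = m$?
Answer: $143$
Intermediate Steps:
$J{\left(m \right)} = -2 + m$
$b = 11$ ($b = 1 \cdot 11 = 11$)
$13 b \left(\left(\left(-1\right) \left(-3\right) + J{\left(-5 \right)}\right) + 5\right)^{2} = 13 \cdot 11 \left(\left(\left(-1\right) \left(-3\right) - 7\right) + 5\right)^{2} = 143 \left(\left(3 - 7\right) + 5\right)^{2} = 143 \left(-4 + 5\right)^{2} = 143 \cdot 1^{2} = 143 \cdot 1 = 143$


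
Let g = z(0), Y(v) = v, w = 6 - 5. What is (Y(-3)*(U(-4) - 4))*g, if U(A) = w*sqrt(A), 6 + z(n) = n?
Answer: -72 + 36*I ≈ -72.0 + 36.0*I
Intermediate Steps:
w = 1
z(n) = -6 + n
g = -6 (g = -6 + 0 = -6)
U(A) = sqrt(A) (U(A) = 1*sqrt(A) = sqrt(A))
(Y(-3)*(U(-4) - 4))*g = -3*(sqrt(-4) - 4)*(-6) = -3*(2*I - 4)*(-6) = -3*(-4 + 2*I)*(-6) = (12 - 6*I)*(-6) = -72 + 36*I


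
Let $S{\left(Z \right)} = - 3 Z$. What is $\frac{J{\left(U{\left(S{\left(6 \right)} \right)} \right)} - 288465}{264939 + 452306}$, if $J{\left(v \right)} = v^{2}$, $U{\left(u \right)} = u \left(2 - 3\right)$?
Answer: $- \frac{288141}{717245} \approx -0.40173$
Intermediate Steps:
$U{\left(u \right)} = - u$ ($U{\left(u \right)} = u \left(-1\right) = - u$)
$\frac{J{\left(U{\left(S{\left(6 \right)} \right)} \right)} - 288465}{264939 + 452306} = \frac{\left(- \left(-3\right) 6\right)^{2} - 288465}{264939 + 452306} = \frac{\left(\left(-1\right) \left(-18\right)\right)^{2} - 288465}{717245} = \left(18^{2} - 288465\right) \frac{1}{717245} = \left(324 - 288465\right) \frac{1}{717245} = \left(-288141\right) \frac{1}{717245} = - \frac{288141}{717245}$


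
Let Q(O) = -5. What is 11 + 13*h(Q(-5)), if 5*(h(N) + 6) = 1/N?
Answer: -1688/25 ≈ -67.520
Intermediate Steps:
h(N) = -6 + 1/(5*N) (h(N) = -6 + (1/N)/5 = -6 + 1/(5*N))
11 + 13*h(Q(-5)) = 11 + 13*(-6 + (1/5)/(-5)) = 11 + 13*(-6 + (1/5)*(-1/5)) = 11 + 13*(-6 - 1/25) = 11 + 13*(-151/25) = 11 - 1963/25 = -1688/25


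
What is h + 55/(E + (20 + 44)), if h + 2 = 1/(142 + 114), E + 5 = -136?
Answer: -4857/1792 ≈ -2.7104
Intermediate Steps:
E = -141 (E = -5 - 136 = -141)
h = -511/256 (h = -2 + 1/(142 + 114) = -2 + 1/256 = -511/256 ≈ -1.9961)
h + 55/(E + (20 + 44)) = -511/256 + 55/(-141 + (20 + 44)) = -511/256 + 55/(-141 + 64) = -511/256 + 55/(-77) = -511/256 - 1/77*55 = -511/256 - 5/7 = -4857/1792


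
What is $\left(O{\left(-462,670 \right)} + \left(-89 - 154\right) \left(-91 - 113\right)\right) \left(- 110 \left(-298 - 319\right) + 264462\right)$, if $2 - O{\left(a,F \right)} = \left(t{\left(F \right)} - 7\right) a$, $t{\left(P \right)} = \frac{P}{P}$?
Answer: $15553802264$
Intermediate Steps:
$t{\left(P \right)} = 1$
$O{\left(a,F \right)} = 2 + 6 a$ ($O{\left(a,F \right)} = 2 - \left(1 - 7\right) a = 2 - - 6 a = 2 + 6 a$)
$\left(O{\left(-462,670 \right)} + \left(-89 - 154\right) \left(-91 - 113\right)\right) \left(- 110 \left(-298 - 319\right) + 264462\right) = \left(\left(2 + 6 \left(-462\right)\right) + \left(-89 - 154\right) \left(-91 - 113\right)\right) \left(- 110 \left(-298 - 319\right) + 264462\right) = \left(\left(2 - 2772\right) - -49572\right) \left(\left(-110\right) \left(-617\right) + 264462\right) = \left(-2770 + 49572\right) \left(67870 + 264462\right) = 46802 \cdot 332332 = 15553802264$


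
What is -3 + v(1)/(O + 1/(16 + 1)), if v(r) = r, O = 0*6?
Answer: 14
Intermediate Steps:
O = 0
-3 + v(1)/(O + 1/(16 + 1)) = -3 + 1/(0 + 1/(16 + 1)) = -3 + 1/(0 + 1/17) = -3 + 1/(1/17) = -3 + 1*17 = -3 + 17 = 14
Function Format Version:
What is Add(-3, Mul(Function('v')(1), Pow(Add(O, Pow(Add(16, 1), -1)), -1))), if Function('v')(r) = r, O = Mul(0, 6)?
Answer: 14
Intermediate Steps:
O = 0
Add(-3, Mul(Function('v')(1), Pow(Add(O, Pow(Add(16, 1), -1)), -1))) = Add(-3, Mul(1, Pow(Add(0, Pow(Add(16, 1), -1)), -1))) = Add(-3, Mul(1, Pow(Add(0, Pow(17, -1)), -1))) = Add(-3, Mul(1, Pow(Add(0, Rational(1, 17)), -1))) = Add(-3, Mul(1, Pow(Rational(1, 17), -1))) = Add(-3, Mul(1, 17)) = Add(-3, 17) = 14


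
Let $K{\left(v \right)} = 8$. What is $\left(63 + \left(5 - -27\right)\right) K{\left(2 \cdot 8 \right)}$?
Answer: $760$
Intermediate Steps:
$\left(63 + \left(5 - -27\right)\right) K{\left(2 \cdot 8 \right)} = \left(63 + \left(5 - -27\right)\right) 8 = \left(63 + \left(5 + 27\right)\right) 8 = \left(63 + 32\right) 8 = 95 \cdot 8 = 760$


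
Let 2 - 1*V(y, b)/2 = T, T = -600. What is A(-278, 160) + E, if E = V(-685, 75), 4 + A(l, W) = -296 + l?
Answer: 626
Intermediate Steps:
A(l, W) = -300 + l (A(l, W) = -4 + (-296 + l) = -300 + l)
V(y, b) = 1204 (V(y, b) = 4 - 2*(-600) = 4 + 1200 = 1204)
E = 1204
A(-278, 160) + E = (-300 - 278) + 1204 = -578 + 1204 = 626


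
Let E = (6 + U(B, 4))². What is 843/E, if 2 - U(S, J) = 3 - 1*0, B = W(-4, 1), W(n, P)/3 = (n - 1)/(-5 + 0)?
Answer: 843/25 ≈ 33.720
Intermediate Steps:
W(n, P) = ⅗ - 3*n/5 (W(n, P) = 3*((n - 1)/(-5 + 0)) = 3*((-1 + n)/(-5)) = 3*((-1 + n)*(-⅕)) = 3*(⅕ - n/5) = ⅗ - 3*n/5)
B = 3 (B = ⅗ - ⅗*(-4) = ⅗ + 12/5 = 3)
U(S, J) = -1 (U(S, J) = 2 - (3 - 1*0) = 2 - (3 + 0) = 2 - 1*3 = 2 - 3 = -1)
E = 25 (E = (6 - 1)² = 5² = 25)
843/E = 843/25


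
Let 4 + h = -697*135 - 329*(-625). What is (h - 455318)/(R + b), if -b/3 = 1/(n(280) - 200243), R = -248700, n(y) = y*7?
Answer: 68168109136/49312982097 ≈ 1.3824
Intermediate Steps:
n(y) = 7*y
b = 3/198283 (b = -3/(7*280 - 200243) = -3/(1960 - 200243) = -3/(-198283) = -3*(-1/198283) = 3/198283 ≈ 1.5130e-5)
h = 111526 (h = -4 + (-697*135 - 329*(-625)) = -4 + (-94095 - 1*(-205625)) = -4 + (-94095 + 205625) = -4 + 111530 = 111526)
(h - 455318)/(R + b) = (111526 - 455318)/(-248700 + 3/198283) = -343792/(-49312982097/198283) = -343792*(-198283/49312982097) = 68168109136/49312982097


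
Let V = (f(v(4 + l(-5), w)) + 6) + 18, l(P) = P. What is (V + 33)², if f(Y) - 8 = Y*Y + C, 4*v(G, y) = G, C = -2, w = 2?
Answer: 1018081/256 ≈ 3976.9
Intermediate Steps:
v(G, y) = G/4
f(Y) = 6 + Y² (f(Y) = 8 + (Y*Y - 2) = 8 + (Y² - 2) = 8 + (-2 + Y²) = 6 + Y²)
V = 481/16 (V = ((6 + ((4 - 5)/4)²) + 6) + 18 = ((6 + ((¼)*(-1))²) + 6) + 18 = ((6 + (-¼)²) + 6) + 18 = ((6 + 1/16) + 6) + 18 = (97/16 + 6) + 18 = 193/16 + 18 = 481/16 ≈ 30.063)
(V + 33)² = (481/16 + 33)² = (1009/16)² = 1018081/256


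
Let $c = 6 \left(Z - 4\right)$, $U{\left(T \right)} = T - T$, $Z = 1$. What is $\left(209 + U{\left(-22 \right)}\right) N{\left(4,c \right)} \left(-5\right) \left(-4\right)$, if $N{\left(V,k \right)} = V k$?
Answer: $-300960$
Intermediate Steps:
$U{\left(T \right)} = 0$
$c = -18$ ($c = 6 \left(1 - 4\right) = 6 \left(-3\right) = -18$)
$\left(209 + U{\left(-22 \right)}\right) N{\left(4,c \right)} \left(-5\right) \left(-4\right) = \left(209 + 0\right) 4 \left(-18\right) \left(-5\right) \left(-4\right) = 209 \left(-72\right) \left(-5\right) \left(-4\right) = 209 \cdot 360 \left(-4\right) = 209 \left(-1440\right) = -300960$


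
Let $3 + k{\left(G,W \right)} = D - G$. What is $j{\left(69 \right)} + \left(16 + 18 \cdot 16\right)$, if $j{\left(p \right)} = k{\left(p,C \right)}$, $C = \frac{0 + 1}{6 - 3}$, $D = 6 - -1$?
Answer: $239$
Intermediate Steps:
$D = 7$ ($D = 6 + 1 = 7$)
$C = \frac{1}{3}$ ($C = 1 \cdot \frac{1}{3} = \frac{1}{3} \approx 0.33333$)
$k{\left(G,W \right)} = 4 - G$ ($k{\left(G,W \right)} = -3 - \left(-7 + G\right) = 4 - G$)
$j{\left(p \right)} = 4 - p$
$j{\left(69 \right)} + \left(16 + 18 \cdot 16\right) = \left(4 - 69\right) + \left(16 + 18 \cdot 16\right) = \left(4 - 69\right) + \left(16 + 288\right) = -65 + 304 = 239$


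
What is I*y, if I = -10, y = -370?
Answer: 3700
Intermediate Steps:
I*y = -10*(-370) = 3700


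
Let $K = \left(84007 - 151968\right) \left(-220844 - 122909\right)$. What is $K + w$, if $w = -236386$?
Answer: $23361561247$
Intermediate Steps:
$K = 23361797633$ ($K = \left(-67961\right) \left(-343753\right) = 23361797633$)
$K + w = 23361797633 - 236386 = 23361561247$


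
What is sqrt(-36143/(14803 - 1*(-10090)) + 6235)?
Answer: 8*sqrt(60354522294)/24893 ≈ 78.953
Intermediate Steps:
sqrt(-36143/(14803 - 1*(-10090)) + 6235) = sqrt(-36143/(14803 + 10090) + 6235) = sqrt(-36143/24893 + 6235) = sqrt(155171712/24893) = 8*sqrt(60354522294)/24893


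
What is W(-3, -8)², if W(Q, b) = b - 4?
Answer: 144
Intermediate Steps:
W(Q, b) = -4 + b
W(-3, -8)² = (-4 - 8)² = (-12)² = 144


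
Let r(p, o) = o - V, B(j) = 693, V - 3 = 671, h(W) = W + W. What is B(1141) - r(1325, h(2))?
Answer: 1363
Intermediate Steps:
h(W) = 2*W
V = 674 (V = 3 + 671 = 674)
r(p, o) = -674 + o (r(p, o) = o - 1*674 = o - 674 = -674 + o)
B(1141) - r(1325, h(2)) = 693 - (-674 + 2*2) = 693 - (-674 + 4) = 693 - 1*(-670) = 693 + 670 = 1363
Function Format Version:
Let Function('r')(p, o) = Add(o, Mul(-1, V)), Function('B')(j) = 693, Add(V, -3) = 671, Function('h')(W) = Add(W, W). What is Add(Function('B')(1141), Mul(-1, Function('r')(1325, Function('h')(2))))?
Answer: 1363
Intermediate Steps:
Function('h')(W) = Mul(2, W)
V = 674 (V = Add(3, 671) = 674)
Function('r')(p, o) = Add(-674, o) (Function('r')(p, o) = Add(o, Mul(-1, 674)) = Add(o, -674) = Add(-674, o))
Add(Function('B')(1141), Mul(-1, Function('r')(1325, Function('h')(2)))) = Add(693, Mul(-1, Add(-674, Mul(2, 2)))) = Add(693, Mul(-1, Add(-674, 4))) = Add(693, Mul(-1, -670)) = Add(693, 670) = 1363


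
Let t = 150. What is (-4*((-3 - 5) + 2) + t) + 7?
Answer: 181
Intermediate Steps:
(-4*((-3 - 5) + 2) + t) + 7 = (-4*((-3 - 5) + 2) + 150) + 7 = (-4*(-8 + 2) + 150) + 7 = (-4*(-6) + 150) + 7 = (24 + 150) + 7 = 174 + 7 = 181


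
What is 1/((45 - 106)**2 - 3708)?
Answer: 1/13 ≈ 0.076923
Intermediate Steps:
1/((45 - 106)**2 - 3708) = 1/((-61)**2 - 3708) = 1/(3721 - 3708) = 1/13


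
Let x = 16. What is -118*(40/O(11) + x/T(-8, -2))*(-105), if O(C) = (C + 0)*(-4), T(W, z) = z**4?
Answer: 12390/11 ≈ 1126.4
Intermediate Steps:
O(C) = -4*C (O(C) = C*(-4) = -4*C)
-118*(40/O(11) + x/T(-8, -2))*(-105) = -118*(40/((-4*11)) + 16/((-2)**4))*(-105) = -118*(40/(-44) + 16/16)*(-105) = -118*(40*(-1/44) + 16*(1/16))*(-105) = -118*(-10/11 + 1)*(-105) = -118*1/11*(-105) = -118/11*(-105) = 12390/11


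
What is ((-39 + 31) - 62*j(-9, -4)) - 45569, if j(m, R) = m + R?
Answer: -44771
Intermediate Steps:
j(m, R) = R + m
((-39 + 31) - 62*j(-9, -4)) - 45569 = ((-39 + 31) - 62*(-4 - 9)) - 45569 = (-8 - 62*(-13)) - 45569 = (-8 + 806) - 45569 = 798 - 45569 = -44771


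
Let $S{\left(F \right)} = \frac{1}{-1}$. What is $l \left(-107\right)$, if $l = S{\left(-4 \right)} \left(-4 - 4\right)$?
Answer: $-856$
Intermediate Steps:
$S{\left(F \right)} = -1$
$l = 8$ ($l = - (-4 - 4) = \left(-1\right) \left(-8\right) = 8$)
$l \left(-107\right) = 8 \left(-107\right) = -856$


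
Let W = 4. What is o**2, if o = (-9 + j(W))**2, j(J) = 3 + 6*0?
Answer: 1296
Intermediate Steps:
j(J) = 3 (j(J) = 3 + 0 = 3)
o = 36 (o = (-9 + 3)**2 = (-6)**2 = 36)
o**2 = 36**2 = 1296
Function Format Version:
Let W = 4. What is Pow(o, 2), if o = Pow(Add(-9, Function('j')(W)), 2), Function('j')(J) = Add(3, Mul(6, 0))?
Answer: 1296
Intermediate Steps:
Function('j')(J) = 3 (Function('j')(J) = Add(3, 0) = 3)
o = 36 (o = Pow(Add(-9, 3), 2) = Pow(-6, 2) = 36)
Pow(o, 2) = Pow(36, 2) = 1296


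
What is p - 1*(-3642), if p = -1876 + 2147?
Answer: 3913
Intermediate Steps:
p = 271
p - 1*(-3642) = 271 - 1*(-3642) = 271 + 3642 = 3913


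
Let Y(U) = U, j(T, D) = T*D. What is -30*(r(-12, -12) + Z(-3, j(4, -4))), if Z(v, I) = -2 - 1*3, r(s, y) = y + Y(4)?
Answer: 390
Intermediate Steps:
j(T, D) = D*T
r(s, y) = 4 + y (r(s, y) = y + 4 = 4 + y)
Z(v, I) = -5 (Z(v, I) = -2 - 3 = -5)
-30*(r(-12, -12) + Z(-3, j(4, -4))) = -30*((4 - 12) - 5) = -30*(-8 - 5) = -30*(-13) = 390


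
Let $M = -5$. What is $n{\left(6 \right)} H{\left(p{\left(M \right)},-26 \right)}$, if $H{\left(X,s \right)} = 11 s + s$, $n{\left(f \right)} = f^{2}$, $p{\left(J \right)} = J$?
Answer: $-11232$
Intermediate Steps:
$H{\left(X,s \right)} = 12 s$
$n{\left(6 \right)} H{\left(p{\left(M \right)},-26 \right)} = 6^{2} \cdot 12 \left(-26\right) = 36 \left(-312\right) = -11232$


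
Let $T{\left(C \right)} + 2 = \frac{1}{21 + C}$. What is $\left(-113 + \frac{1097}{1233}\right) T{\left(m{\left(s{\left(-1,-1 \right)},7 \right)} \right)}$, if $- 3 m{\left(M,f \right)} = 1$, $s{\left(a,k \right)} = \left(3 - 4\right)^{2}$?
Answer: $\frac{8363036}{38223} \approx 218.8$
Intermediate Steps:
$s{\left(a,k \right)} = 1$ ($s{\left(a,k \right)} = \left(-1\right)^{2} = 1$)
$m{\left(M,f \right)} = - \frac{1}{3}$ ($m{\left(M,f \right)} = \left(- \frac{1}{3}\right) 1 = - \frac{1}{3}$)
$T{\left(C \right)} = -2 + \frac{1}{21 + C}$
$\left(-113 + \frac{1097}{1233}\right) T{\left(m{\left(s{\left(-1,-1 \right)},7 \right)} \right)} = \left(-113 + \frac{1097}{1233}\right) \frac{-41 - - \frac{2}{3}}{21 - \frac{1}{3}} = \left(-113 + 1097 \cdot \frac{1}{1233}\right) \frac{-41 + \frac{2}{3}}{\frac{62}{3}} = \left(-113 + \frac{1097}{1233}\right) \frac{3}{62} \left(- \frac{121}{3}\right) = \left(- \frac{138232}{1233}\right) \left(- \frac{121}{62}\right) = \frac{8363036}{38223}$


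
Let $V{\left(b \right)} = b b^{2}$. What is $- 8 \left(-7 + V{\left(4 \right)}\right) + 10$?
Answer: $-446$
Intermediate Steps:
$V{\left(b \right)} = b^{3}$
$- 8 \left(-7 + V{\left(4 \right)}\right) + 10 = - 8 \left(-7 + 4^{3}\right) + 10 = - 8 \left(-7 + 64\right) + 10 = \left(-8\right) 57 + 10 = -456 + 10 = -446$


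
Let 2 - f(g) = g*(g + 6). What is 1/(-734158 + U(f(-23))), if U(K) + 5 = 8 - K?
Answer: -1/733766 ≈ -1.3628e-6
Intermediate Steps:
f(g) = 2 - g*(6 + g) (f(g) = 2 - g*(g + 6) = 2 - g*(6 + g))
U(K) = 3 - K (U(K) = -5 + (8 - K) = 3 - K)
1/(-734158 + U(f(-23))) = 1/(-734158 + (3 - (2 - 1*(-23)**2 - 6*(-23)))) = 1/(-734158 + (3 - (2 - 1*529 + 138))) = 1/(-734158 + (3 - (2 - 529 + 138))) = 1/(-734158 + (3 - 1*(-389))) = 1/(-734158 + (3 + 389)) = 1/(-734158 + 392) = 1/(-733766) = -1/733766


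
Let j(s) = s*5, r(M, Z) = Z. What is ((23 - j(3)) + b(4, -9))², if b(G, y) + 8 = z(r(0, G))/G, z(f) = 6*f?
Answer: 36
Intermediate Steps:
j(s) = 5*s
b(G, y) = -2 (b(G, y) = -8 + (6*G)/G = -8 + 6 = -2)
((23 - j(3)) + b(4, -9))² = ((23 - 5*3) - 2)² = ((23 - 1*15) - 2)² = ((23 - 15) - 2)² = (8 - 2)² = 6² = 36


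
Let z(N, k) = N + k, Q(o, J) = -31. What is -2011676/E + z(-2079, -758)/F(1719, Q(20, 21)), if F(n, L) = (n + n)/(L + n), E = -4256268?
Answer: -848989100305/609710391 ≈ -1392.4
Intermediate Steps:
F(n, L) = 2*n/(L + n) (F(n, L) = (2*n)/(L + n) = 2*n/(L + n))
-2011676/E + z(-2079, -758)/F(1719, Q(20, 21)) = -2011676/(-4256268) + (-2079 - 758)/((2*1719/(-31 + 1719))) = -2011676*(-1/4256268) - 2837/(2*1719/1688) = 502919/1064067 - 2837/(2*1719*(1/1688)) = 502919/1064067 - 2837/1719/844 = 502919/1064067 - 2837*844/1719 = 502919/1064067 - 2394428/1719 = -848989100305/609710391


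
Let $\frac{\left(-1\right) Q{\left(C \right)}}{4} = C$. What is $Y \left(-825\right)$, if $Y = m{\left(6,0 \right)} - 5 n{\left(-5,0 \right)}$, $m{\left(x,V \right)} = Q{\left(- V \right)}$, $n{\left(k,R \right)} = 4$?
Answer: $16500$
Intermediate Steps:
$Q{\left(C \right)} = - 4 C$
$m{\left(x,V \right)} = 4 V$ ($m{\left(x,V \right)} = - 4 \left(- V\right) = 4 V$)
$Y = -20$ ($Y = 4 \cdot 0 - 20 = 0 - 20 = -20$)
$Y \left(-825\right) = \left(-20\right) \left(-825\right) = 16500$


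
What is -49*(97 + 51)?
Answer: -7252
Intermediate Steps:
-49*(97 + 51) = -49*148 = -7252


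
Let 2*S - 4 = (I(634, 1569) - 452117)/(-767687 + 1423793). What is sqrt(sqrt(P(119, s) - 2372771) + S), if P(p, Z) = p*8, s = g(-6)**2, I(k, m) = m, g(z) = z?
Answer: sqrt(178286635857 + 107618770809*I*sqrt(2371819))/328053 ≈ 27.764 + 27.735*I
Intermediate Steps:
s = 36 (s = (-6)**2 = 36)
S = 543469/328053 (S = 2 + ((1569 - 452117)/(-767687 + 1423793))/2 = 2 + (-450548/656106)/2 = 2 + (-450548*1/656106)/2 = 2 + (1/2)*(-225274/328053) = 2 - 112637/328053 = 543469/328053 ≈ 1.6567)
P(p, Z) = 8*p
sqrt(sqrt(P(119, s) - 2372771) + S) = sqrt(sqrt(8*119 - 2372771) + 543469/328053) = sqrt(sqrt(952 - 2372771) + 543469/328053) = sqrt(sqrt(-2371819) + 543469/328053) = sqrt(I*sqrt(2371819) + 543469/328053) = sqrt(543469/328053 + I*sqrt(2371819))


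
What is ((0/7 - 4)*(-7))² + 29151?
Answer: 29935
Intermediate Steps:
((0/7 - 4)*(-7))² + 29151 = ((0*(⅐) - 4)*(-7))² + 29151 = ((0 - 4)*(-7))² + 29151 = (-4*(-7))² + 29151 = 28² + 29151 = 784 + 29151 = 29935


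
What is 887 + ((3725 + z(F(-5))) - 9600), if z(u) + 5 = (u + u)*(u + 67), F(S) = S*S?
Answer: -393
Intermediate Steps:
F(S) = S²
z(u) = -5 + 2*u*(67 + u) (z(u) = -5 + (u + u)*(u + 67) = -5 + (2*u)*(67 + u) = -5 + 2*u*(67 + u))
887 + ((3725 + z(F(-5))) - 9600) = 887 + ((3725 + (-5 + 2*((-5)²)² + 134*(-5)²)) - 9600) = 887 + ((3725 + (-5 + 2*25² + 134*25)) - 9600) = 887 + ((3725 + (-5 + 2*625 + 3350)) - 9600) = 887 + ((3725 + (-5 + 1250 + 3350)) - 9600) = 887 + ((3725 + 4595) - 9600) = 887 + (8320 - 9600) = 887 - 1280 = -393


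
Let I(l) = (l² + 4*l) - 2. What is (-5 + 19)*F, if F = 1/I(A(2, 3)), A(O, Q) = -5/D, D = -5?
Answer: 14/3 ≈ 4.6667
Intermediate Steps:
A(O, Q) = 1 (A(O, Q) = -5/(-5) = -5*(-⅕) = 1)
I(l) = -2 + l² + 4*l
F = ⅓ (F = 1/(-2 + 1² + 4*1) = 1/(-2 + 1 + 4) = 1/3 = ⅓ ≈ 0.33333)
(-5 + 19)*F = (-5 + 19)*(⅓) = 14*(⅓) = 14/3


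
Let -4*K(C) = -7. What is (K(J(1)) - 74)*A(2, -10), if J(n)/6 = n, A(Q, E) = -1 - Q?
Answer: 867/4 ≈ 216.75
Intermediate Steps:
J(n) = 6*n
K(C) = 7/4 (K(C) = -¼*(-7) = 7/4)
(K(J(1)) - 74)*A(2, -10) = (7/4 - 74)*(-1 - 1*2) = -289*(-1 - 2)/4 = -289/4*(-3) = 867/4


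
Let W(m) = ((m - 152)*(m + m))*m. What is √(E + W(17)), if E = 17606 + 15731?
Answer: I*√44693 ≈ 211.41*I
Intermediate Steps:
E = 33337
W(m) = 2*m²*(-152 + m) (W(m) = ((-152 + m)*(2*m))*m = (2*m*(-152 + m))*m = 2*m²*(-152 + m))
√(E + W(17)) = √(33337 + 2*17²*(-152 + 17)) = √(33337 + 2*289*(-135)) = √(33337 - 78030) = √(-44693) = I*√44693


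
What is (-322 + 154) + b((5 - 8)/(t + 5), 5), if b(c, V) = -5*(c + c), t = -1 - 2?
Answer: -153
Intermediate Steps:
t = -3
b(c, V) = -10*c
(-322 + 154) + b((5 - 8)/(t + 5), 5) = (-322 + 154) - 10*(5 - 8)/(-3 + 5) = -168 - (-30)/2 = -168 - 10*(-3/2) = -168 + 15 = -153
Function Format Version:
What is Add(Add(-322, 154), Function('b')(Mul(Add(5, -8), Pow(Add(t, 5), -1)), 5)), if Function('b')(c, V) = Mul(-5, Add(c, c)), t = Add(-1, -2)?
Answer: -153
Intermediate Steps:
t = -3
Function('b')(c, V) = Mul(-10, c) (Function('b')(c, V) = Mul(-5, Mul(2, c)) = Mul(-10, c))
Add(Add(-322, 154), Function('b')(Mul(Add(5, -8), Pow(Add(t, 5), -1)), 5)) = Add(Add(-322, 154), Mul(-10, Mul(Add(5, -8), Pow(Add(-3, 5), -1)))) = Add(-168, Mul(-10, Mul(-3, Pow(2, -1)))) = Add(-168, Mul(-10, Mul(-3, Rational(1, 2)))) = Add(-168, Mul(-10, Rational(-3, 2))) = Add(-168, 15) = -153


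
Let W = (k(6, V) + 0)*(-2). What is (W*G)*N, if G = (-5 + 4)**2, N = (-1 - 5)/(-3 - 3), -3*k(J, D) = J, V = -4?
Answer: 4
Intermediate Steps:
k(J, D) = -J/3
W = 4 (W = (-1/3*6 + 0)*(-2) = (-2 + 0)*(-2) = -2*(-2) = 4)
N = 1 (N = -6/(-6) = -6*(-1/6) = 1)
G = 1 (G = (-1)**2 = 1)
(W*G)*N = (4*1)*1 = 4*1 = 4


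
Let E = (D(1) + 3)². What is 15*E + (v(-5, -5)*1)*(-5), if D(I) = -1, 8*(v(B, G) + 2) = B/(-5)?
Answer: 555/8 ≈ 69.375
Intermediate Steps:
v(B, G) = -2 - B/40 (v(B, G) = -2 + (B/(-5))/8 = -2 + (B*(-⅕))/8 = -2 + (-B/5)/8 = -2 - B/40)
E = 4 (E = (-1 + 3)² = 2² = 4)
15*E + (v(-5, -5)*1)*(-5) = 15*4 + ((-2 - 1/40*(-5))*1)*(-5) = 60 + ((-2 + ⅛)*1)*(-5) = 60 - 15/8*1*(-5) = 60 - 15/8*(-5) = 60 + 75/8 = 555/8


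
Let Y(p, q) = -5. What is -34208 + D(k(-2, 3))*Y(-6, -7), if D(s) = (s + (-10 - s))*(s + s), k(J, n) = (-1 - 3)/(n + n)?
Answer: -102824/3 ≈ -34275.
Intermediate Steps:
k(J, n) = -2/n (k(J, n) = -4*1/(2*n) = -2/n)
D(s) = -20*s
-34208 + D(k(-2, 3))*Y(-6, -7) = -34208 - (-40)/3*(-5) = -34208 - 20*(-2/3)*(-5) = -34208 + (40/3)*(-5) = -34208 - 200/3 = -102824/3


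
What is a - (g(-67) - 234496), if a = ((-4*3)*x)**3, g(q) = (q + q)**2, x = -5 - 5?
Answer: 1944540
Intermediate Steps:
x = -10
g(q) = 4*q**2 (g(q) = (2*q)**2 = 4*q**2)
a = 1728000 (a = (-4*3*(-10))**3 = (-12*(-10))**3 = 120**3 = 1728000)
a - (g(-67) - 234496) = 1728000 - (4*(-67)**2 - 234496) = 1728000 - (4*4489 - 234496) = 1728000 - (17956 - 234496) = 1728000 - 1*(-216540) = 1728000 + 216540 = 1944540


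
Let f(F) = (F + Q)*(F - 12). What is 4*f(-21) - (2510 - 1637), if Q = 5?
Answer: 1239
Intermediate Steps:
f(F) = (-12 + F)*(5 + F) (f(F) = (F + 5)*(F - 12) = (5 + F)*(-12 + F) = (-12 + F)*(5 + F))
4*f(-21) - (2510 - 1637) = 4*(-60 + (-21)² - 7*(-21)) - (2510 - 1637) = 4*(-60 + 441 + 147) - 1*873 = 4*528 - 873 = 2112 - 873 = 1239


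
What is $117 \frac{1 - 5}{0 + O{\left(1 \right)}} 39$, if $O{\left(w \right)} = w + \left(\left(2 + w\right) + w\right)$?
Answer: $- \frac{18252}{5} \approx -3650.4$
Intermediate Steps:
$O{\left(w \right)} = 2 + 3 w$ ($O{\left(w \right)} = w + \left(2 + 2 w\right) = 2 + 3 w$)
$117 \frac{1 - 5}{0 + O{\left(1 \right)}} 39 = 117 \frac{1 - 5}{0 + \left(2 + 3 \cdot 1\right)} 39 = 117 - \frac{4}{0 + \left(2 + 3\right)} 39 = 117 - \frac{4}{0 + 5} \cdot 39 = 117 - \frac{4}{5} \cdot 39 = 117 \left(-4\right) \frac{1}{5} \cdot 39 = 117 \left(\left(- \frac{4}{5}\right) 39\right) = 117 \left(- \frac{156}{5}\right) = - \frac{18252}{5}$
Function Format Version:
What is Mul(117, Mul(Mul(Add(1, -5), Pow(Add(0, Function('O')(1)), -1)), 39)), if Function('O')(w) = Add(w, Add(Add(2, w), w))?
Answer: Rational(-18252, 5) ≈ -3650.4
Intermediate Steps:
Function('O')(w) = Add(2, Mul(3, w)) (Function('O')(w) = Add(w, Add(2, Mul(2, w))) = Add(2, Mul(3, w)))
Mul(117, Mul(Mul(Add(1, -5), Pow(Add(0, Function('O')(1)), -1)), 39)) = Mul(117, Mul(Mul(Add(1, -5), Pow(Add(0, Add(2, Mul(3, 1))), -1)), 39)) = Mul(117, Mul(Mul(-4, Pow(Add(0, Add(2, 3)), -1)), 39)) = Mul(117, Mul(Mul(-4, Pow(Add(0, 5), -1)), 39)) = Mul(117, Mul(Mul(-4, Pow(5, -1)), 39)) = Mul(117, Mul(Mul(-4, Rational(1, 5)), 39)) = Mul(117, Mul(Rational(-4, 5), 39)) = Mul(117, Rational(-156, 5)) = Rational(-18252, 5)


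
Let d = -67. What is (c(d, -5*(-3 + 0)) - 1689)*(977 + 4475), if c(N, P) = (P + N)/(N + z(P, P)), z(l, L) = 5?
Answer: -285319516/31 ≈ -9.2039e+6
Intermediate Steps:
c(N, P) = (N + P)/(5 + N) (c(N, P) = (P + N)/(N + 5) = (N + P)/(5 + N))
(c(d, -5*(-3 + 0)) - 1689)*(977 + 4475) = ((-67 - 5*(-3 + 0))/(5 - 67) - 1689)*(977 + 4475) = ((-67 - 5*(-3))/(-62) - 1689)*5452 = (-(-67 + 15)/62 - 1689)*5452 = (-1/62*(-52) - 1689)*5452 = (26/31 - 1689)*5452 = -52333/31*5452 = -285319516/31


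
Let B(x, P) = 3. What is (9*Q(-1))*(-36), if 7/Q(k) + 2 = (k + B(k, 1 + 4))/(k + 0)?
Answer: 567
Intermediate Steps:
Q(k) = 7/(-2 + (3 + k)/k) (Q(k) = 7/(-2 + (k + 3)/(k + 0)) = 7/(-2 + (3 + k)/k))
(9*Q(-1))*(-36) = (9*(-7*(-1)/(-3 - 1)))*(-36) = (9*(-7*(-1)/(-4)))*(-36) = (9*(-7*(-1)*(-¼)))*(-36) = (9*(-7/4))*(-36) = -63/4*(-36) = 567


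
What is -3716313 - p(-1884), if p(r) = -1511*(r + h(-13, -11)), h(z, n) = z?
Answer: -6582680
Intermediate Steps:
p(r) = 19643 - 1511*r (p(r) = -1511*(r - 13) = -1511*(-13 + r) = 19643 - 1511*r)
-3716313 - p(-1884) = -3716313 - (19643 - 1511*(-1884)) = -3716313 - (19643 + 2846724) = -3716313 - 1*2866367 = -3716313 - 2866367 = -6582680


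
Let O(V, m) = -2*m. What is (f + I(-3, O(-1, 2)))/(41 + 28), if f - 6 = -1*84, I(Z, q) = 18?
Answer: -20/23 ≈ -0.86957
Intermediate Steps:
f = -78 (f = 6 - 1*84 = 6 - 84 = -78)
(f + I(-3, O(-1, 2)))/(41 + 28) = (-78 + 18)/(41 + 28) = -60/69 = -60*1/69 = -20/23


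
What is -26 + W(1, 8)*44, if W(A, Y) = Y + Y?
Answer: 678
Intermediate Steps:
W(A, Y) = 2*Y
-26 + W(1, 8)*44 = -26 + (2*8)*44 = -26 + 16*44 = -26 + 704 = 678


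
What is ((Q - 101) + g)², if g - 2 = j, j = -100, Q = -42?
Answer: 58081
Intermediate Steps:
g = -98 (g = 2 - 100 = -98)
((Q - 101) + g)² = ((-42 - 101) - 98)² = (-143 - 98)² = (-241)² = 58081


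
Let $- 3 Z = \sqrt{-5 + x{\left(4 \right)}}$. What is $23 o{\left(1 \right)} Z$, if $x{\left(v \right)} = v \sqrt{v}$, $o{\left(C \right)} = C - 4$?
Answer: $23 \sqrt{3} \approx 39.837$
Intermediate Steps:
$o{\left(C \right)} = -4 + C$
$x{\left(v \right)} = v^{\frac{3}{2}}$
$Z = - \frac{\sqrt{3}}{3}$ ($Z = - \frac{\sqrt{-5 + 4^{\frac{3}{2}}}}{3} = - \frac{\sqrt{-5 + 8}}{3} = - \frac{\sqrt{3}}{3} \approx -0.57735$)
$23 o{\left(1 \right)} Z = 23 \left(-4 + 1\right) \left(- \frac{\sqrt{3}}{3}\right) = 23 \left(-3\right) \left(- \frac{\sqrt{3}}{3}\right) = - 69 \left(- \frac{\sqrt{3}}{3}\right) = 23 \sqrt{3}$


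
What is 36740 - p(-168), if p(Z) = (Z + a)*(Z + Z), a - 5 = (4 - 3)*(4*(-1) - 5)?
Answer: -21052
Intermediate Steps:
a = -4 (a = 5 + (4 - 3)*(4*(-1) - 5) = 5 + 1*(-4 - 5) = 5 + 1*(-9) = 5 - 9 = -4)
p(Z) = 2*Z*(-4 + Z) (p(Z) = (Z - 4)*(Z + Z) = (-4 + Z)*(2*Z) = 2*Z*(-4 + Z))
36740 - p(-168) = 36740 - 2*(-168)*(-4 - 168) = 36740 - 2*(-168)*(-172) = 36740 - 1*57792 = 36740 - 57792 = -21052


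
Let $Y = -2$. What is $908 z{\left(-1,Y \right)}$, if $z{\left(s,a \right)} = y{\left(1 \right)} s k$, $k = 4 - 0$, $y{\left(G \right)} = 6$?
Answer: $-21792$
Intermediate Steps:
$k = 4$ ($k = 4 + 0 = 4$)
$z{\left(s,a \right)} = 24 s$ ($z{\left(s,a \right)} = 6 s 4 = 24 s$)
$908 z{\left(-1,Y \right)} = 908 \cdot 24 \left(-1\right) = 908 \left(-24\right) = -21792$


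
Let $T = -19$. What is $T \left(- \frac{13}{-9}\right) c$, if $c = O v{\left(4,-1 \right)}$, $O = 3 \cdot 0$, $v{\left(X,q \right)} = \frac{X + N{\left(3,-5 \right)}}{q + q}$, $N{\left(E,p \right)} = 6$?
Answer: $0$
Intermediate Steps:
$v{\left(X,q \right)} = \frac{6 + X}{2 q}$ ($v{\left(X,q \right)} = \frac{X + 6}{q + q} = \frac{6 + X}{2 q}$)
$O = 0$
$c = 0$ ($c = 0 \frac{6 + 4}{2 \left(-1\right)} = 0 \cdot \frac{1}{2} \left(-1\right) 10 = 0 \left(-5\right) = 0$)
$T \left(- \frac{13}{-9}\right) c = - 19 \left(- \frac{13}{-9}\right) 0 = - 19 \left(\left(-13\right) \left(- \frac{1}{9}\right)\right) 0 = \left(-19\right) \frac{13}{9} \cdot 0 = \left(- \frac{247}{9}\right) 0 = 0$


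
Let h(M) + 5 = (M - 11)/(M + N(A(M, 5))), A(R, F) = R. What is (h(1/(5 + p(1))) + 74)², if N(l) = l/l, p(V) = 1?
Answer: 174724/49 ≈ 3565.8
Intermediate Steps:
N(l) = 1
h(M) = -5 + (-11 + M)/(1 + M) (h(M) = -5 + (M - 11)/(M + 1) = -5 + (-11 + M)/(1 + M))
(h(1/(5 + p(1))) + 74)² = (4*(-4 - 1/(5 + 1))/(1 + 1/(5 + 1)) + 74)² = (4*(-4 - 1/6)/(1 + 1/6) + 74)² = (4*(-4 - 1*⅙)/(1 + ⅙) + 74)² = (4*(-4 - ⅙)/(7/6) + 74)² = (4*(6/7)*(-25/6) + 74)² = (-100/7 + 74)² = (418/7)² = 174724/49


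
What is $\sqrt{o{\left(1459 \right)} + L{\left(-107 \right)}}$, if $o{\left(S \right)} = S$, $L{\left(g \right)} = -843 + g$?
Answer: $\sqrt{509} \approx 22.561$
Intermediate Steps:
$\sqrt{o{\left(1459 \right)} + L{\left(-107 \right)}} = \sqrt{1459 - 950} = \sqrt{509}$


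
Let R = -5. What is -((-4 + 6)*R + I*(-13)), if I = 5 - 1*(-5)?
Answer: 140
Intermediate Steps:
I = 10 (I = 5 + 5 = 10)
-((-4 + 6)*R + I*(-13)) = -((-4 + 6)*(-5) + 10*(-13)) = -(2*(-5) - 130) = -(-10 - 130) = -1*(-140) = 140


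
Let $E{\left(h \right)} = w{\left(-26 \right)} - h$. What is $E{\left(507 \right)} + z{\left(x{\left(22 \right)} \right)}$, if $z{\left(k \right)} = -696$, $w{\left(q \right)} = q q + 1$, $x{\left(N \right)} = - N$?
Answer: $-526$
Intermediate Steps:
$w{\left(q \right)} = 1 + q^{2}$ ($w{\left(q \right)} = q^{2} + 1 = 1 + q^{2}$)
$E{\left(h \right)} = 677 - h$ ($E{\left(h \right)} = \left(1 + \left(-26\right)^{2}\right) - h = \left(1 + 676\right) - h = 677 - h$)
$E{\left(507 \right)} + z{\left(x{\left(22 \right)} \right)} = \left(677 - 507\right) - 696 = 170 - 696 = -526$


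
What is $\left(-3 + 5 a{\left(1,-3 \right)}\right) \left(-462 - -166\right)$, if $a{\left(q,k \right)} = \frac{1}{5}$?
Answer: $592$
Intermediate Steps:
$a{\left(q,k \right)} = \frac{1}{5}$
$\left(-3 + 5 a{\left(1,-3 \right)}\right) \left(-462 - -166\right) = \left(-3 + 5 \cdot \frac{1}{5}\right) \left(-462 - -166\right) = \left(-3 + 1\right) \left(-462 + 166\right) = \left(-2\right) \left(-296\right) = 592$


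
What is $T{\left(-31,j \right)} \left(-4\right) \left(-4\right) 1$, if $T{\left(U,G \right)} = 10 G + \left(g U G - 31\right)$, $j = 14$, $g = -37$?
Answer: $258672$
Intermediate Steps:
$T{\left(U,G \right)} = -31 + 10 G - 37 G U$ ($T{\left(U,G \right)} = 10 G + \left(- 37 U G - 31\right) = 10 G - \left(31 + 37 G U\right) = -31 + 10 G - 37 G U$)
$T{\left(-31,j \right)} \left(-4\right) \left(-4\right) 1 = \left(-31 + 10 \cdot 14 - 518 \left(-31\right)\right) \left(-4\right) \left(-4\right) 1 = \left(-31 + 140 + 16058\right) 16 \cdot 1 = 16167 \cdot 16 = 258672$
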